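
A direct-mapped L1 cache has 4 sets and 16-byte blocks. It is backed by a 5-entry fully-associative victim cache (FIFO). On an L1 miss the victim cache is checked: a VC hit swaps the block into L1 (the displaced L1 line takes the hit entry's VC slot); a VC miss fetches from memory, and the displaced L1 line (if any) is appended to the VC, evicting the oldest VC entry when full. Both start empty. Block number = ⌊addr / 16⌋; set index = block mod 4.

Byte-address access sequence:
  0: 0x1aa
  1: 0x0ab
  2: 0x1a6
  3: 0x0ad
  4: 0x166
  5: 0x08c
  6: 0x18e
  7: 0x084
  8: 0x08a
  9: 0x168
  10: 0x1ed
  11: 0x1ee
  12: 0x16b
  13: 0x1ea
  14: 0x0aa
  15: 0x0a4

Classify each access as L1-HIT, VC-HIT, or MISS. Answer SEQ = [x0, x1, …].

SEQ = [MISS, MISS, VC-HIT, VC-HIT, MISS, MISS, MISS, VC-HIT, L1-HIT, L1-HIT, MISS, L1-HIT, VC-HIT, VC-HIT, VC-HIT, L1-HIT]

0: 0x1aa (blk 26, set 2) → MISS  vc=[]
1: 0xab (blk 10, set 2) → MISS  vc=[26]
2: 0x1a6 (blk 26, set 2) → VC-HIT  vc=[10]
3: 0xad (blk 10, set 2) → VC-HIT  vc=[26]
4: 0x166 (blk 22, set 2) → MISS  vc=[26, 10]
5: 0x8c (blk 8, set 0) → MISS  vc=[26, 10]
6: 0x18e (blk 24, set 0) → MISS  vc=[26, 10, 8]
7: 0x84 (blk 8, set 0) → VC-HIT  vc=[26, 10, 24]
8: 0x8a (blk 8, set 0) → L1-HIT  vc=[26, 10, 24]
9: 0x168 (blk 22, set 2) → L1-HIT  vc=[26, 10, 24]
10: 0x1ed (blk 30, set 2) → MISS  vc=[26, 10, 24, 22]
11: 0x1ee (blk 30, set 2) → L1-HIT  vc=[26, 10, 24, 22]
12: 0x16b (blk 22, set 2) → VC-HIT  vc=[26, 10, 24, 30]
13: 0x1ea (blk 30, set 2) → VC-HIT  vc=[26, 10, 24, 22]
14: 0xaa (blk 10, set 2) → VC-HIT  vc=[26, 30, 24, 22]
15: 0xa4 (blk 10, set 2) → L1-HIT  vc=[26, 30, 24, 22]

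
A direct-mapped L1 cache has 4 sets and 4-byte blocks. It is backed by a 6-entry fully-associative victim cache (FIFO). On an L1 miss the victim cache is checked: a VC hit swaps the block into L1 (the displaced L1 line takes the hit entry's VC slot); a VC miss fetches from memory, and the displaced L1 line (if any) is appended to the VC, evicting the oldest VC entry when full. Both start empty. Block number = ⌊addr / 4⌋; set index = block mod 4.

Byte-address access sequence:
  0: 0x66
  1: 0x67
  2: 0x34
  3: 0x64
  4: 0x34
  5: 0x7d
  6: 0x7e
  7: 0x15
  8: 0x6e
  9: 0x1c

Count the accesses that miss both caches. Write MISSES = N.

MISSES = 6

  [0] addr=0x66 blk=25 s=1: MISS | VC []
  [1] addr=0x67 blk=25 s=1: L1-HIT | VC []
  [2] addr=0x34 blk=13 s=1: MISS | VC [25]
  [3] addr=0x64 blk=25 s=1: VC-HIT | VC [13]
  [4] addr=0x34 blk=13 s=1: VC-HIT | VC [25]
  [5] addr=0x7d blk=31 s=3: MISS | VC [25]
  [6] addr=0x7e blk=31 s=3: L1-HIT | VC [25]
  [7] addr=0x15 blk=5 s=1: MISS | VC [25, 13]
  [8] addr=0x6e blk=27 s=3: MISS | VC [25, 13, 31]
  [9] addr=0x1c blk=7 s=3: MISS | VC [25, 13, 31, 27]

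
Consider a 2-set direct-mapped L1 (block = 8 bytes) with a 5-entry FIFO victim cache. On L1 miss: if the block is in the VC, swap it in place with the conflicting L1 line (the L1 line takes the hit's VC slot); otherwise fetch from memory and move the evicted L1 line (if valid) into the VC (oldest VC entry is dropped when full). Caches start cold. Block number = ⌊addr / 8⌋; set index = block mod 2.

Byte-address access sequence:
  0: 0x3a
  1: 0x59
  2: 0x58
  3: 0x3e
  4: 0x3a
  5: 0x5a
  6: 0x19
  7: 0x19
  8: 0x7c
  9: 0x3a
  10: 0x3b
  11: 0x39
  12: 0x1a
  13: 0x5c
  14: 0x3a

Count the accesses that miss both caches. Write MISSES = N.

#0 0x3a→b7/s1 MISS; vc=[]
#1 0x59→b11/s1 MISS; vc=[7]
#2 0x58→b11/s1 L1-HIT; vc=[7]
#3 0x3e→b7/s1 VC-HIT; vc=[11]
#4 0x3a→b7/s1 L1-HIT; vc=[11]
#5 0x5a→b11/s1 VC-HIT; vc=[7]
#6 0x19→b3/s1 MISS; vc=[7,11]
#7 0x19→b3/s1 L1-HIT; vc=[7,11]
#8 0x7c→b15/s1 MISS; vc=[7,11,3]
#9 0x3a→b7/s1 VC-HIT; vc=[15,11,3]
#10 0x3b→b7/s1 L1-HIT; vc=[15,11,3]
#11 0x39→b7/s1 L1-HIT; vc=[15,11,3]
#12 0x1a→b3/s1 VC-HIT; vc=[15,11,7]
#13 0x5c→b11/s1 VC-HIT; vc=[15,3,7]
#14 0x3a→b7/s1 VC-HIT; vc=[15,3,11]

MISSES = 4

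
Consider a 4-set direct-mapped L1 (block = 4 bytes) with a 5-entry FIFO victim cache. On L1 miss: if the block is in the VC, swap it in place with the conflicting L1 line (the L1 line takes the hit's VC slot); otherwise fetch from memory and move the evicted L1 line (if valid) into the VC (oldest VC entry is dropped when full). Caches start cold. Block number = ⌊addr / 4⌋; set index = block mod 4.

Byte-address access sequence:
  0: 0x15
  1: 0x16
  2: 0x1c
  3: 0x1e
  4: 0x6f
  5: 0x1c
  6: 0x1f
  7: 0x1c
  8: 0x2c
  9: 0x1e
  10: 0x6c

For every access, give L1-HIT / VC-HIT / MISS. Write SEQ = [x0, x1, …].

SEQ = [MISS, L1-HIT, MISS, L1-HIT, MISS, VC-HIT, L1-HIT, L1-HIT, MISS, VC-HIT, VC-HIT]

0: 0x15 (blk 5, set 1) → MISS  vc=[]
1: 0x16 (blk 5, set 1) → L1-HIT  vc=[]
2: 0x1c (blk 7, set 3) → MISS  vc=[]
3: 0x1e (blk 7, set 3) → L1-HIT  vc=[]
4: 0x6f (blk 27, set 3) → MISS  vc=[7]
5: 0x1c (blk 7, set 3) → VC-HIT  vc=[27]
6: 0x1f (blk 7, set 3) → L1-HIT  vc=[27]
7: 0x1c (blk 7, set 3) → L1-HIT  vc=[27]
8: 0x2c (blk 11, set 3) → MISS  vc=[27, 7]
9: 0x1e (blk 7, set 3) → VC-HIT  vc=[27, 11]
10: 0x6c (blk 27, set 3) → VC-HIT  vc=[7, 11]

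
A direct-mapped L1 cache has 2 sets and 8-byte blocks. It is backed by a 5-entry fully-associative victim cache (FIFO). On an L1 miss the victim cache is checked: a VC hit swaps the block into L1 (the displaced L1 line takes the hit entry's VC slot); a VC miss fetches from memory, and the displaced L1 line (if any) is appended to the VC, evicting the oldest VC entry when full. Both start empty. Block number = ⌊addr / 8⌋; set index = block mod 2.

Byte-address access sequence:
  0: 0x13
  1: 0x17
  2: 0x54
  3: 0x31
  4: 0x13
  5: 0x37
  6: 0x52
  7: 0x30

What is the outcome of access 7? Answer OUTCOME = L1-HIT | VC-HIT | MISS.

#0 0x13→b2/s0 MISS; vc=[]
#1 0x17→b2/s0 L1-HIT; vc=[]
#2 0x54→b10/s0 MISS; vc=[2]
#3 0x31→b6/s0 MISS; vc=[2,10]
#4 0x13→b2/s0 VC-HIT; vc=[6,10]
#5 0x37→b6/s0 VC-HIT; vc=[2,10]
#6 0x52→b10/s0 VC-HIT; vc=[2,6]
#7 0x30→b6/s0 VC-HIT; vc=[2,10]

OUTCOME = VC-HIT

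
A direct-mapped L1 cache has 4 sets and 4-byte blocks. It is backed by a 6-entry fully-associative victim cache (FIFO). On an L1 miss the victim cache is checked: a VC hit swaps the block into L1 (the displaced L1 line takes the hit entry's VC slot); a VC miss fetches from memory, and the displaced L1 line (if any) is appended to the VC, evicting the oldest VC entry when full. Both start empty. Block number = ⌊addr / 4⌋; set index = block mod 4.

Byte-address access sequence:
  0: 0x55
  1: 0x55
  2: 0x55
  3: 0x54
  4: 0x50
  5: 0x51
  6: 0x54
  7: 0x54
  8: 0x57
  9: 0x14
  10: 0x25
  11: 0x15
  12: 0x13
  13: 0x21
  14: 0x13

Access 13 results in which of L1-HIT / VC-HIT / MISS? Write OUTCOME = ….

OUTCOME = MISS

  [0] addr=0x55 blk=21 s=1: MISS | VC []
  [1] addr=0x55 blk=21 s=1: L1-HIT | VC []
  [2] addr=0x55 blk=21 s=1: L1-HIT | VC []
  [3] addr=0x54 blk=21 s=1: L1-HIT | VC []
  [4] addr=0x50 blk=20 s=0: MISS | VC []
  [5] addr=0x51 blk=20 s=0: L1-HIT | VC []
  [6] addr=0x54 blk=21 s=1: L1-HIT | VC []
  [7] addr=0x54 blk=21 s=1: L1-HIT | VC []
  [8] addr=0x57 blk=21 s=1: L1-HIT | VC []
  [9] addr=0x14 blk=5 s=1: MISS | VC [21]
  [10] addr=0x25 blk=9 s=1: MISS | VC [21, 5]
  [11] addr=0x15 blk=5 s=1: VC-HIT | VC [21, 9]
  [12] addr=0x13 blk=4 s=0: MISS | VC [21, 9, 20]
  [13] addr=0x21 blk=8 s=0: MISS | VC [21, 9, 20, 4]
  [14] addr=0x13 blk=4 s=0: VC-HIT | VC [21, 9, 20, 8]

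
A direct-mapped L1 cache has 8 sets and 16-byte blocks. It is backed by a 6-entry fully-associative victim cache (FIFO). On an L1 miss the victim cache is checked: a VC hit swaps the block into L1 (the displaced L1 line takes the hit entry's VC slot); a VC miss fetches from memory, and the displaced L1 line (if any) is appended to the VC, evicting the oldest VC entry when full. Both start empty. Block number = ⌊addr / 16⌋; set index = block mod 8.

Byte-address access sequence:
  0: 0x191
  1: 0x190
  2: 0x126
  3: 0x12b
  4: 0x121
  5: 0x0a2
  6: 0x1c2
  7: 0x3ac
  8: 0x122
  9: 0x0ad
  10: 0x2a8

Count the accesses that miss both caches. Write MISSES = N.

  [0] addr=0x191 blk=25 s=1: MISS | VC []
  [1] addr=0x190 blk=25 s=1: L1-HIT | VC []
  [2] addr=0x126 blk=18 s=2: MISS | VC []
  [3] addr=0x12b blk=18 s=2: L1-HIT | VC []
  [4] addr=0x121 blk=18 s=2: L1-HIT | VC []
  [5] addr=0xa2 blk=10 s=2: MISS | VC [18]
  [6] addr=0x1c2 blk=28 s=4: MISS | VC [18]
  [7] addr=0x3ac blk=58 s=2: MISS | VC [18, 10]
  [8] addr=0x122 blk=18 s=2: VC-HIT | VC [58, 10]
  [9] addr=0xad blk=10 s=2: VC-HIT | VC [58, 18]
  [10] addr=0x2a8 blk=42 s=2: MISS | VC [58, 18, 10]

MISSES = 6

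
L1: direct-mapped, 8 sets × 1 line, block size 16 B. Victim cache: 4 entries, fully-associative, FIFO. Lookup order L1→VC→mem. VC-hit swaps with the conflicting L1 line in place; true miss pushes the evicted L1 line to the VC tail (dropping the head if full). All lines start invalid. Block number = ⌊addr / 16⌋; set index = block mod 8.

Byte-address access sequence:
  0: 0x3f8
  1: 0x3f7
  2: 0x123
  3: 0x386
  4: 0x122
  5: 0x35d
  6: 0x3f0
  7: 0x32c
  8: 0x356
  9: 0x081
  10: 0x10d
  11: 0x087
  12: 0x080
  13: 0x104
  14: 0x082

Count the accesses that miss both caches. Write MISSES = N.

  [0] addr=0x3f8 blk=63 s=7: MISS | VC []
  [1] addr=0x3f7 blk=63 s=7: L1-HIT | VC []
  [2] addr=0x123 blk=18 s=2: MISS | VC []
  [3] addr=0x386 blk=56 s=0: MISS | VC []
  [4] addr=0x122 blk=18 s=2: L1-HIT | VC []
  [5] addr=0x35d blk=53 s=5: MISS | VC []
  [6] addr=0x3f0 blk=63 s=7: L1-HIT | VC []
  [7] addr=0x32c blk=50 s=2: MISS | VC [18]
  [8] addr=0x356 blk=53 s=5: L1-HIT | VC [18]
  [9] addr=0x81 blk=8 s=0: MISS | VC [18, 56]
  [10] addr=0x10d blk=16 s=0: MISS | VC [18, 56, 8]
  [11] addr=0x87 blk=8 s=0: VC-HIT | VC [18, 56, 16]
  [12] addr=0x80 blk=8 s=0: L1-HIT | VC [18, 56, 16]
  [13] addr=0x104 blk=16 s=0: VC-HIT | VC [18, 56, 8]
  [14] addr=0x82 blk=8 s=0: VC-HIT | VC [18, 56, 16]

MISSES = 7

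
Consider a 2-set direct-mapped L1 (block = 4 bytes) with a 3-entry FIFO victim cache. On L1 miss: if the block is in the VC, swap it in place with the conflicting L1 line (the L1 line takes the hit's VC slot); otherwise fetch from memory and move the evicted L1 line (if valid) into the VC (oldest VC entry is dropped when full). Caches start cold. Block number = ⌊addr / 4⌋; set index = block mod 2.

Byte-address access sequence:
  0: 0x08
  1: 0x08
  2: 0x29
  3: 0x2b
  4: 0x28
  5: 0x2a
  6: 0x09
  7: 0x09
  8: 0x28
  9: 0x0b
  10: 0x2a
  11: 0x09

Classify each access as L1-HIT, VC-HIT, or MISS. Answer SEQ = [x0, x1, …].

SEQ = [MISS, L1-HIT, MISS, L1-HIT, L1-HIT, L1-HIT, VC-HIT, L1-HIT, VC-HIT, VC-HIT, VC-HIT, VC-HIT]

  [0] addr=0x8 blk=2 s=0: MISS | VC []
  [1] addr=0x8 blk=2 s=0: L1-HIT | VC []
  [2] addr=0x29 blk=10 s=0: MISS | VC [2]
  [3] addr=0x2b blk=10 s=0: L1-HIT | VC [2]
  [4] addr=0x28 blk=10 s=0: L1-HIT | VC [2]
  [5] addr=0x2a blk=10 s=0: L1-HIT | VC [2]
  [6] addr=0x9 blk=2 s=0: VC-HIT | VC [10]
  [7] addr=0x9 blk=2 s=0: L1-HIT | VC [10]
  [8] addr=0x28 blk=10 s=0: VC-HIT | VC [2]
  [9] addr=0xb blk=2 s=0: VC-HIT | VC [10]
  [10] addr=0x2a blk=10 s=0: VC-HIT | VC [2]
  [11] addr=0x9 blk=2 s=0: VC-HIT | VC [10]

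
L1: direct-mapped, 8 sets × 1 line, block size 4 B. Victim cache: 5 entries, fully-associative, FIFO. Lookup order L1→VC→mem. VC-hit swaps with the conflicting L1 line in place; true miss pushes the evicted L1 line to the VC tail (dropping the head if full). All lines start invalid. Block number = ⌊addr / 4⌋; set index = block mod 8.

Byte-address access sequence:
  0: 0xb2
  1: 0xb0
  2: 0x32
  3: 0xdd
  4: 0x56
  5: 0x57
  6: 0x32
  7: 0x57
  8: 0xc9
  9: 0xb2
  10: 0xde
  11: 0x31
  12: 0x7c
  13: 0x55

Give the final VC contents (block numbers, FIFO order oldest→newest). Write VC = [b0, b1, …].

  [0] addr=0xb2 blk=44 s=4: MISS | VC []
  [1] addr=0xb0 blk=44 s=4: L1-HIT | VC []
  [2] addr=0x32 blk=12 s=4: MISS | VC [44]
  [3] addr=0xdd blk=55 s=7: MISS | VC [44]
  [4] addr=0x56 blk=21 s=5: MISS | VC [44]
  [5] addr=0x57 blk=21 s=5: L1-HIT | VC [44]
  [6] addr=0x32 blk=12 s=4: L1-HIT | VC [44]
  [7] addr=0x57 blk=21 s=5: L1-HIT | VC [44]
  [8] addr=0xc9 blk=50 s=2: MISS | VC [44]
  [9] addr=0xb2 blk=44 s=4: VC-HIT | VC [12]
  [10] addr=0xde blk=55 s=7: L1-HIT | VC [12]
  [11] addr=0x31 blk=12 s=4: VC-HIT | VC [44]
  [12] addr=0x7c blk=31 s=7: MISS | VC [44, 55]
  [13] addr=0x55 blk=21 s=5: L1-HIT | VC [44, 55]

VC = [44, 55]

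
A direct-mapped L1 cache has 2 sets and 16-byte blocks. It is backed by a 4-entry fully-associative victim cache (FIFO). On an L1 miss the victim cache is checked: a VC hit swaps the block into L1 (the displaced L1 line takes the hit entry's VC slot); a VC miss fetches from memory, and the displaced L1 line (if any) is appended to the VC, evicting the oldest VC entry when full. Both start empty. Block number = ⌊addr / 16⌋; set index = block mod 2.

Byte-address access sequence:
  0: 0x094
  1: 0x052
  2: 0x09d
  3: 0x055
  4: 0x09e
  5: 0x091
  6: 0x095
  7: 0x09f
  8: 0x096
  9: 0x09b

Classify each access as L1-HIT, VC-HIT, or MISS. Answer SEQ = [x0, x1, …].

SEQ = [MISS, MISS, VC-HIT, VC-HIT, VC-HIT, L1-HIT, L1-HIT, L1-HIT, L1-HIT, L1-HIT]

  [0] addr=0x94 blk=9 s=1: MISS | VC []
  [1] addr=0x52 blk=5 s=1: MISS | VC [9]
  [2] addr=0x9d blk=9 s=1: VC-HIT | VC [5]
  [3] addr=0x55 blk=5 s=1: VC-HIT | VC [9]
  [4] addr=0x9e blk=9 s=1: VC-HIT | VC [5]
  [5] addr=0x91 blk=9 s=1: L1-HIT | VC [5]
  [6] addr=0x95 blk=9 s=1: L1-HIT | VC [5]
  [7] addr=0x9f blk=9 s=1: L1-HIT | VC [5]
  [8] addr=0x96 blk=9 s=1: L1-HIT | VC [5]
  [9] addr=0x9b blk=9 s=1: L1-HIT | VC [5]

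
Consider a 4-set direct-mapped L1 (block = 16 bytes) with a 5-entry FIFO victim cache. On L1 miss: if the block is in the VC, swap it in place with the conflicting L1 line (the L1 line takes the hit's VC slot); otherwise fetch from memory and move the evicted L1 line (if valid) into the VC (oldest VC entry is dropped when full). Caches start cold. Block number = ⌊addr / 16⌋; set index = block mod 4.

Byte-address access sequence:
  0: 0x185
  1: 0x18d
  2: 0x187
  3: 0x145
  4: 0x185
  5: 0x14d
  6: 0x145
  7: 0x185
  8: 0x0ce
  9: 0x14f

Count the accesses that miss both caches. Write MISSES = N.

#0 0x185→b24/s0 MISS; vc=[]
#1 0x18d→b24/s0 L1-HIT; vc=[]
#2 0x187→b24/s0 L1-HIT; vc=[]
#3 0x145→b20/s0 MISS; vc=[24]
#4 0x185→b24/s0 VC-HIT; vc=[20]
#5 0x14d→b20/s0 VC-HIT; vc=[24]
#6 0x145→b20/s0 L1-HIT; vc=[24]
#7 0x185→b24/s0 VC-HIT; vc=[20]
#8 0xce→b12/s0 MISS; vc=[20,24]
#9 0x14f→b20/s0 VC-HIT; vc=[12,24]

MISSES = 3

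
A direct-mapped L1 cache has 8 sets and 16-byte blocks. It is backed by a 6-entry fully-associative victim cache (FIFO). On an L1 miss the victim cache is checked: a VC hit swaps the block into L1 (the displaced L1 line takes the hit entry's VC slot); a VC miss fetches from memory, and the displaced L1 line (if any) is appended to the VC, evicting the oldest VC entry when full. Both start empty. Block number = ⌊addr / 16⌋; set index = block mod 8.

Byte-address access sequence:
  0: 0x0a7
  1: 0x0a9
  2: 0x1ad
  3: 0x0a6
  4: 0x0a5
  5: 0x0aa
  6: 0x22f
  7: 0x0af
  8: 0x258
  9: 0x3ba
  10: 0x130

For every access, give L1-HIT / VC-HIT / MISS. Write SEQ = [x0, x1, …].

SEQ = [MISS, L1-HIT, MISS, VC-HIT, L1-HIT, L1-HIT, MISS, VC-HIT, MISS, MISS, MISS]

  [0] addr=0xa7 blk=10 s=2: MISS | VC []
  [1] addr=0xa9 blk=10 s=2: L1-HIT | VC []
  [2] addr=0x1ad blk=26 s=2: MISS | VC [10]
  [3] addr=0xa6 blk=10 s=2: VC-HIT | VC [26]
  [4] addr=0xa5 blk=10 s=2: L1-HIT | VC [26]
  [5] addr=0xaa blk=10 s=2: L1-HIT | VC [26]
  [6] addr=0x22f blk=34 s=2: MISS | VC [26, 10]
  [7] addr=0xaf blk=10 s=2: VC-HIT | VC [26, 34]
  [8] addr=0x258 blk=37 s=5: MISS | VC [26, 34]
  [9] addr=0x3ba blk=59 s=3: MISS | VC [26, 34]
  [10] addr=0x130 blk=19 s=3: MISS | VC [26, 34, 59]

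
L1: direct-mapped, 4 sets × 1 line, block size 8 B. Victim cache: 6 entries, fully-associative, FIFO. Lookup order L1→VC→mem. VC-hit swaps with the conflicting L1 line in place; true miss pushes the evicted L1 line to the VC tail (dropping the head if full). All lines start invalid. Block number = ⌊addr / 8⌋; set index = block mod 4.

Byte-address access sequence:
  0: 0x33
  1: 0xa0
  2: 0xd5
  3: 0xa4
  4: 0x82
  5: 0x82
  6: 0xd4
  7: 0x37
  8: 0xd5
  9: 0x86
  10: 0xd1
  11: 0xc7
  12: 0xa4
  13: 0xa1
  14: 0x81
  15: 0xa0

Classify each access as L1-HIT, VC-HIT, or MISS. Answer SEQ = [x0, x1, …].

SEQ = [MISS, MISS, MISS, L1-HIT, MISS, L1-HIT, L1-HIT, VC-HIT, VC-HIT, L1-HIT, L1-HIT, MISS, VC-HIT, L1-HIT, VC-HIT, VC-HIT]

#0 0x33→b6/s2 MISS; vc=[]
#1 0xa0→b20/s0 MISS; vc=[]
#2 0xd5→b26/s2 MISS; vc=[6]
#3 0xa4→b20/s0 L1-HIT; vc=[6]
#4 0x82→b16/s0 MISS; vc=[6,20]
#5 0x82→b16/s0 L1-HIT; vc=[6,20]
#6 0xd4→b26/s2 L1-HIT; vc=[6,20]
#7 0x37→b6/s2 VC-HIT; vc=[26,20]
#8 0xd5→b26/s2 VC-HIT; vc=[6,20]
#9 0x86→b16/s0 L1-HIT; vc=[6,20]
#10 0xd1→b26/s2 L1-HIT; vc=[6,20]
#11 0xc7→b24/s0 MISS; vc=[6,20,16]
#12 0xa4→b20/s0 VC-HIT; vc=[6,24,16]
#13 0xa1→b20/s0 L1-HIT; vc=[6,24,16]
#14 0x81→b16/s0 VC-HIT; vc=[6,24,20]
#15 0xa0→b20/s0 VC-HIT; vc=[6,24,16]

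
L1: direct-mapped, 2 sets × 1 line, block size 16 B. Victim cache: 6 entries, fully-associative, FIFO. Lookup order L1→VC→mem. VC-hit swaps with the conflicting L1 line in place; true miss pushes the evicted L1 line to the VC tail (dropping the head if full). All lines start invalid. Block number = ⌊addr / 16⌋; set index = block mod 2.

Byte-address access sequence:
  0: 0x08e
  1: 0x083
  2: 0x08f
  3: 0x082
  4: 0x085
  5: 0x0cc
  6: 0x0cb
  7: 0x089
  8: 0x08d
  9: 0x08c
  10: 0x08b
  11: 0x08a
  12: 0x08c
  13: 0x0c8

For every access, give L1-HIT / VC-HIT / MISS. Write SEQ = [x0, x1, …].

#0 0x8e→b8/s0 MISS; vc=[]
#1 0x83→b8/s0 L1-HIT; vc=[]
#2 0x8f→b8/s0 L1-HIT; vc=[]
#3 0x82→b8/s0 L1-HIT; vc=[]
#4 0x85→b8/s0 L1-HIT; vc=[]
#5 0xcc→b12/s0 MISS; vc=[8]
#6 0xcb→b12/s0 L1-HIT; vc=[8]
#7 0x89→b8/s0 VC-HIT; vc=[12]
#8 0x8d→b8/s0 L1-HIT; vc=[12]
#9 0x8c→b8/s0 L1-HIT; vc=[12]
#10 0x8b→b8/s0 L1-HIT; vc=[12]
#11 0x8a→b8/s0 L1-HIT; vc=[12]
#12 0x8c→b8/s0 L1-HIT; vc=[12]
#13 0xc8→b12/s0 VC-HIT; vc=[8]

SEQ = [MISS, L1-HIT, L1-HIT, L1-HIT, L1-HIT, MISS, L1-HIT, VC-HIT, L1-HIT, L1-HIT, L1-HIT, L1-HIT, L1-HIT, VC-HIT]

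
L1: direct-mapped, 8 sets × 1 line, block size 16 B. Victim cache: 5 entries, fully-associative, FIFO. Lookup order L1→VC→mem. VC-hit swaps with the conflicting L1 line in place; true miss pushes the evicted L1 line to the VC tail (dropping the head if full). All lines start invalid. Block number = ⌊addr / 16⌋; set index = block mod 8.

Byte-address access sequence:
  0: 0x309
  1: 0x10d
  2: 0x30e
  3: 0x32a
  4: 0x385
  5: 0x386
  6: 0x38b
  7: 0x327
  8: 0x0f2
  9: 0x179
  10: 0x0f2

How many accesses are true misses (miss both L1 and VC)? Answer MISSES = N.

  [0] addr=0x309 blk=48 s=0: MISS | VC []
  [1] addr=0x10d blk=16 s=0: MISS | VC [48]
  [2] addr=0x30e blk=48 s=0: VC-HIT | VC [16]
  [3] addr=0x32a blk=50 s=2: MISS | VC [16]
  [4] addr=0x385 blk=56 s=0: MISS | VC [16, 48]
  [5] addr=0x386 blk=56 s=0: L1-HIT | VC [16, 48]
  [6] addr=0x38b blk=56 s=0: L1-HIT | VC [16, 48]
  [7] addr=0x327 blk=50 s=2: L1-HIT | VC [16, 48]
  [8] addr=0xf2 blk=15 s=7: MISS | VC [16, 48]
  [9] addr=0x179 blk=23 s=7: MISS | VC [16, 48, 15]
  [10] addr=0xf2 blk=15 s=7: VC-HIT | VC [16, 48, 23]

MISSES = 6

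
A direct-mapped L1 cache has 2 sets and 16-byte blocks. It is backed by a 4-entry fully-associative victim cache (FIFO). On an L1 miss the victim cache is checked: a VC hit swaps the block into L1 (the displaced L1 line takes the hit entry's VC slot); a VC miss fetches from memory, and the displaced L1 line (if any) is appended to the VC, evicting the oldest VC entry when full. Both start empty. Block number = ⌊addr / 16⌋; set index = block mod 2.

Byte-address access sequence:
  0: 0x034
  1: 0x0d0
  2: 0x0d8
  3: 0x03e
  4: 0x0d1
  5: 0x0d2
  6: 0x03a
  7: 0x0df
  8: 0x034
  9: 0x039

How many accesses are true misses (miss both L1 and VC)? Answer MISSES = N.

MISSES = 2

  [0] addr=0x34 blk=3 s=1: MISS | VC []
  [1] addr=0xd0 blk=13 s=1: MISS | VC [3]
  [2] addr=0xd8 blk=13 s=1: L1-HIT | VC [3]
  [3] addr=0x3e blk=3 s=1: VC-HIT | VC [13]
  [4] addr=0xd1 blk=13 s=1: VC-HIT | VC [3]
  [5] addr=0xd2 blk=13 s=1: L1-HIT | VC [3]
  [6] addr=0x3a blk=3 s=1: VC-HIT | VC [13]
  [7] addr=0xdf blk=13 s=1: VC-HIT | VC [3]
  [8] addr=0x34 blk=3 s=1: VC-HIT | VC [13]
  [9] addr=0x39 blk=3 s=1: L1-HIT | VC [13]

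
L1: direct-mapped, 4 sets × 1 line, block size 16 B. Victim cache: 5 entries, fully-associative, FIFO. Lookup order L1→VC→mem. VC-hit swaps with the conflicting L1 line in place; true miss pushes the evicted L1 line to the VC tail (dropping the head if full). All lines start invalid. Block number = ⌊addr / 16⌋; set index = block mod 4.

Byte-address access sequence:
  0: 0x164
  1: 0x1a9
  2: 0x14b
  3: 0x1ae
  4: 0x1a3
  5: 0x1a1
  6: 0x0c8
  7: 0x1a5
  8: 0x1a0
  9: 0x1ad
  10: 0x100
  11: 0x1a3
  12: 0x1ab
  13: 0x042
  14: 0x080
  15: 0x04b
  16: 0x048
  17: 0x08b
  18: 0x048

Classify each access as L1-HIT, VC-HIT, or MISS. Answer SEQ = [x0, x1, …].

  [0] addr=0x164 blk=22 s=2: MISS | VC []
  [1] addr=0x1a9 blk=26 s=2: MISS | VC [22]
  [2] addr=0x14b blk=20 s=0: MISS | VC [22]
  [3] addr=0x1ae blk=26 s=2: L1-HIT | VC [22]
  [4] addr=0x1a3 blk=26 s=2: L1-HIT | VC [22]
  [5] addr=0x1a1 blk=26 s=2: L1-HIT | VC [22]
  [6] addr=0xc8 blk=12 s=0: MISS | VC [22, 20]
  [7] addr=0x1a5 blk=26 s=2: L1-HIT | VC [22, 20]
  [8] addr=0x1a0 blk=26 s=2: L1-HIT | VC [22, 20]
  [9] addr=0x1ad blk=26 s=2: L1-HIT | VC [22, 20]
  [10] addr=0x100 blk=16 s=0: MISS | VC [22, 20, 12]
  [11] addr=0x1a3 blk=26 s=2: L1-HIT | VC [22, 20, 12]
  [12] addr=0x1ab blk=26 s=2: L1-HIT | VC [22, 20, 12]
  [13] addr=0x42 blk=4 s=0: MISS | VC [22, 20, 12, 16]
  [14] addr=0x80 blk=8 s=0: MISS | VC [22, 20, 12, 16, 4]
  [15] addr=0x4b blk=4 s=0: VC-HIT | VC [22, 20, 12, 16, 8]
  [16] addr=0x48 blk=4 s=0: L1-HIT | VC [22, 20, 12, 16, 8]
  [17] addr=0x8b blk=8 s=0: VC-HIT | VC [22, 20, 12, 16, 4]
  [18] addr=0x48 blk=4 s=0: VC-HIT | VC [22, 20, 12, 16, 8]

SEQ = [MISS, MISS, MISS, L1-HIT, L1-HIT, L1-HIT, MISS, L1-HIT, L1-HIT, L1-HIT, MISS, L1-HIT, L1-HIT, MISS, MISS, VC-HIT, L1-HIT, VC-HIT, VC-HIT]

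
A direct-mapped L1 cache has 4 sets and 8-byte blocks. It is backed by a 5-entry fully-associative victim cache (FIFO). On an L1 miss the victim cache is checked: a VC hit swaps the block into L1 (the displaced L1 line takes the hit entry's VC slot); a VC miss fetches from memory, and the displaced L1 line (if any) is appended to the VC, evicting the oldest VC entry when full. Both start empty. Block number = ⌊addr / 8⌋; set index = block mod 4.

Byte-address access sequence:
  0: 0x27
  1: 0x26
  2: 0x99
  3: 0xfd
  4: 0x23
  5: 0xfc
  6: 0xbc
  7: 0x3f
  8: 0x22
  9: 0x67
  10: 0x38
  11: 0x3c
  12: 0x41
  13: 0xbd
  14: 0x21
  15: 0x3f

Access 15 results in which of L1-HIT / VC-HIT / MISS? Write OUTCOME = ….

#0 0x27→b4/s0 MISS; vc=[]
#1 0x26→b4/s0 L1-HIT; vc=[]
#2 0x99→b19/s3 MISS; vc=[]
#3 0xfd→b31/s3 MISS; vc=[19]
#4 0x23→b4/s0 L1-HIT; vc=[19]
#5 0xfc→b31/s3 L1-HIT; vc=[19]
#6 0xbc→b23/s3 MISS; vc=[19,31]
#7 0x3f→b7/s3 MISS; vc=[19,31,23]
#8 0x22→b4/s0 L1-HIT; vc=[19,31,23]
#9 0x67→b12/s0 MISS; vc=[19,31,23,4]
#10 0x38→b7/s3 L1-HIT; vc=[19,31,23,4]
#11 0x3c→b7/s3 L1-HIT; vc=[19,31,23,4]
#12 0x41→b8/s0 MISS; vc=[19,31,23,4,12]
#13 0xbd→b23/s3 VC-HIT; vc=[19,31,7,4,12]
#14 0x21→b4/s0 VC-HIT; vc=[19,31,7,8,12]
#15 0x3f→b7/s3 VC-HIT; vc=[19,31,23,8,12]

OUTCOME = VC-HIT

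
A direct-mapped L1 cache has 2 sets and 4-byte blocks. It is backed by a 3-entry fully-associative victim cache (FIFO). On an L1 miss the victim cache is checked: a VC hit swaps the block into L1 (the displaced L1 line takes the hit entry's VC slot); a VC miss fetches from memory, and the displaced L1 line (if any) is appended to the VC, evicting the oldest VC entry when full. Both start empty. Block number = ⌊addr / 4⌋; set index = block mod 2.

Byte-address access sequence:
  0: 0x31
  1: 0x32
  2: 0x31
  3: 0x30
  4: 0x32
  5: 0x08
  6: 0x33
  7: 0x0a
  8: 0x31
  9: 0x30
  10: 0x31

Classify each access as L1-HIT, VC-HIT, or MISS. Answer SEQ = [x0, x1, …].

SEQ = [MISS, L1-HIT, L1-HIT, L1-HIT, L1-HIT, MISS, VC-HIT, VC-HIT, VC-HIT, L1-HIT, L1-HIT]

  [0] addr=0x31 blk=12 s=0: MISS | VC []
  [1] addr=0x32 blk=12 s=0: L1-HIT | VC []
  [2] addr=0x31 blk=12 s=0: L1-HIT | VC []
  [3] addr=0x30 blk=12 s=0: L1-HIT | VC []
  [4] addr=0x32 blk=12 s=0: L1-HIT | VC []
  [5] addr=0x8 blk=2 s=0: MISS | VC [12]
  [6] addr=0x33 blk=12 s=0: VC-HIT | VC [2]
  [7] addr=0xa blk=2 s=0: VC-HIT | VC [12]
  [8] addr=0x31 blk=12 s=0: VC-HIT | VC [2]
  [9] addr=0x30 blk=12 s=0: L1-HIT | VC [2]
  [10] addr=0x31 blk=12 s=0: L1-HIT | VC [2]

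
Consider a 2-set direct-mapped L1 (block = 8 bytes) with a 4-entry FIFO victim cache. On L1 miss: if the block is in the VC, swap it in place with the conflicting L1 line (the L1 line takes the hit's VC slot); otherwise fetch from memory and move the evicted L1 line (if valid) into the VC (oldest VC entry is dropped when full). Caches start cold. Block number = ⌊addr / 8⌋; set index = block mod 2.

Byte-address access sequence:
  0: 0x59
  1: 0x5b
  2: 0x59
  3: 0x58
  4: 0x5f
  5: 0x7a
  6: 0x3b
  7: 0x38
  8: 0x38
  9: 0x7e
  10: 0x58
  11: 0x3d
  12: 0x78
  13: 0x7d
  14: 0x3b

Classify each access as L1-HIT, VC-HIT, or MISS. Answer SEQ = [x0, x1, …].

SEQ = [MISS, L1-HIT, L1-HIT, L1-HIT, L1-HIT, MISS, MISS, L1-HIT, L1-HIT, VC-HIT, VC-HIT, VC-HIT, VC-HIT, L1-HIT, VC-HIT]

#0 0x59→b11/s1 MISS; vc=[]
#1 0x5b→b11/s1 L1-HIT; vc=[]
#2 0x59→b11/s1 L1-HIT; vc=[]
#3 0x58→b11/s1 L1-HIT; vc=[]
#4 0x5f→b11/s1 L1-HIT; vc=[]
#5 0x7a→b15/s1 MISS; vc=[11]
#6 0x3b→b7/s1 MISS; vc=[11,15]
#7 0x38→b7/s1 L1-HIT; vc=[11,15]
#8 0x38→b7/s1 L1-HIT; vc=[11,15]
#9 0x7e→b15/s1 VC-HIT; vc=[11,7]
#10 0x58→b11/s1 VC-HIT; vc=[15,7]
#11 0x3d→b7/s1 VC-HIT; vc=[15,11]
#12 0x78→b15/s1 VC-HIT; vc=[7,11]
#13 0x7d→b15/s1 L1-HIT; vc=[7,11]
#14 0x3b→b7/s1 VC-HIT; vc=[15,11]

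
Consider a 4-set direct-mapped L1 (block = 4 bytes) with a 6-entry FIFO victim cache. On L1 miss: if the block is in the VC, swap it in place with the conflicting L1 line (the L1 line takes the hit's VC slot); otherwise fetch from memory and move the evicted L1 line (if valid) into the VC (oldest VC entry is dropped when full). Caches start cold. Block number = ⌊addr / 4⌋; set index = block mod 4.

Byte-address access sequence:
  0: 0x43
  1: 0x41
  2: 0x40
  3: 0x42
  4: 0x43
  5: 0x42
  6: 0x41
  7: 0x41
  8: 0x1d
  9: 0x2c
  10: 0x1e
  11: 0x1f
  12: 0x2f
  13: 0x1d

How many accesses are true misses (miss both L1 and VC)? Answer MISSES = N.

MISSES = 3

  [0] addr=0x43 blk=16 s=0: MISS | VC []
  [1] addr=0x41 blk=16 s=0: L1-HIT | VC []
  [2] addr=0x40 blk=16 s=0: L1-HIT | VC []
  [3] addr=0x42 blk=16 s=0: L1-HIT | VC []
  [4] addr=0x43 blk=16 s=0: L1-HIT | VC []
  [5] addr=0x42 blk=16 s=0: L1-HIT | VC []
  [6] addr=0x41 blk=16 s=0: L1-HIT | VC []
  [7] addr=0x41 blk=16 s=0: L1-HIT | VC []
  [8] addr=0x1d blk=7 s=3: MISS | VC []
  [9] addr=0x2c blk=11 s=3: MISS | VC [7]
  [10] addr=0x1e blk=7 s=3: VC-HIT | VC [11]
  [11] addr=0x1f blk=7 s=3: L1-HIT | VC [11]
  [12] addr=0x2f blk=11 s=3: VC-HIT | VC [7]
  [13] addr=0x1d blk=7 s=3: VC-HIT | VC [11]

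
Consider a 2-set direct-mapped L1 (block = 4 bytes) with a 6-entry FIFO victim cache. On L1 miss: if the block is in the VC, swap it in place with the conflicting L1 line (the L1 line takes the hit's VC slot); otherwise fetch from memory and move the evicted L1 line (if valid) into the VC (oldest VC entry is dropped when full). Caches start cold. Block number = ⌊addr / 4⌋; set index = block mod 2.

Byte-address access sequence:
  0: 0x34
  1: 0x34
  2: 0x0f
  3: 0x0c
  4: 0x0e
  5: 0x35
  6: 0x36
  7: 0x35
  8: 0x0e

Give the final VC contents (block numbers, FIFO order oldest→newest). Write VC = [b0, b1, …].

VC = [13]

  [0] addr=0x34 blk=13 s=1: MISS | VC []
  [1] addr=0x34 blk=13 s=1: L1-HIT | VC []
  [2] addr=0xf blk=3 s=1: MISS | VC [13]
  [3] addr=0xc blk=3 s=1: L1-HIT | VC [13]
  [4] addr=0xe blk=3 s=1: L1-HIT | VC [13]
  [5] addr=0x35 blk=13 s=1: VC-HIT | VC [3]
  [6] addr=0x36 blk=13 s=1: L1-HIT | VC [3]
  [7] addr=0x35 blk=13 s=1: L1-HIT | VC [3]
  [8] addr=0xe blk=3 s=1: VC-HIT | VC [13]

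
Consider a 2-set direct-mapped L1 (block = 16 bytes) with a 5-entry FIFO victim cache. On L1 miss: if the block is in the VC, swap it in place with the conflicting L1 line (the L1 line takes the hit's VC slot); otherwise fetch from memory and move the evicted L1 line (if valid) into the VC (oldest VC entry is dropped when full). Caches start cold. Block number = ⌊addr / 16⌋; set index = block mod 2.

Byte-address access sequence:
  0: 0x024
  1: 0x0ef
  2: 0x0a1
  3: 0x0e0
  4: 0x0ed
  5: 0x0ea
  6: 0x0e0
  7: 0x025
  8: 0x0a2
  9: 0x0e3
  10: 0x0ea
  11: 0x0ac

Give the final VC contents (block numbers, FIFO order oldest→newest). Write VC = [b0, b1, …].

#0 0x24→b2/s0 MISS; vc=[]
#1 0xef→b14/s0 MISS; vc=[2]
#2 0xa1→b10/s0 MISS; vc=[2,14]
#3 0xe0→b14/s0 VC-HIT; vc=[2,10]
#4 0xed→b14/s0 L1-HIT; vc=[2,10]
#5 0xea→b14/s0 L1-HIT; vc=[2,10]
#6 0xe0→b14/s0 L1-HIT; vc=[2,10]
#7 0x25→b2/s0 VC-HIT; vc=[14,10]
#8 0xa2→b10/s0 VC-HIT; vc=[14,2]
#9 0xe3→b14/s0 VC-HIT; vc=[10,2]
#10 0xea→b14/s0 L1-HIT; vc=[10,2]
#11 0xac→b10/s0 VC-HIT; vc=[14,2]

VC = [14, 2]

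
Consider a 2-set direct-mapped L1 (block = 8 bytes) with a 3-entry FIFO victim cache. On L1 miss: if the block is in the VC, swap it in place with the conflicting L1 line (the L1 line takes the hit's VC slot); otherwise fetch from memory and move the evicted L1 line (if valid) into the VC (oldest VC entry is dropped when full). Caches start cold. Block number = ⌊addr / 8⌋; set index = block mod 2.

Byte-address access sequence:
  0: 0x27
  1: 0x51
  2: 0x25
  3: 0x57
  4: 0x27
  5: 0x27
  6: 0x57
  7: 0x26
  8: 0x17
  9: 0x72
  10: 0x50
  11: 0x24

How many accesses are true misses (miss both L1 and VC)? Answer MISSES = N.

MISSES = 4

  [0] addr=0x27 blk=4 s=0: MISS | VC []
  [1] addr=0x51 blk=10 s=0: MISS | VC [4]
  [2] addr=0x25 blk=4 s=0: VC-HIT | VC [10]
  [3] addr=0x57 blk=10 s=0: VC-HIT | VC [4]
  [4] addr=0x27 blk=4 s=0: VC-HIT | VC [10]
  [5] addr=0x27 blk=4 s=0: L1-HIT | VC [10]
  [6] addr=0x57 blk=10 s=0: VC-HIT | VC [4]
  [7] addr=0x26 blk=4 s=0: VC-HIT | VC [10]
  [8] addr=0x17 blk=2 s=0: MISS | VC [10, 4]
  [9] addr=0x72 blk=14 s=0: MISS | VC [10, 4, 2]
  [10] addr=0x50 blk=10 s=0: VC-HIT | VC [14, 4, 2]
  [11] addr=0x24 blk=4 s=0: VC-HIT | VC [14, 10, 2]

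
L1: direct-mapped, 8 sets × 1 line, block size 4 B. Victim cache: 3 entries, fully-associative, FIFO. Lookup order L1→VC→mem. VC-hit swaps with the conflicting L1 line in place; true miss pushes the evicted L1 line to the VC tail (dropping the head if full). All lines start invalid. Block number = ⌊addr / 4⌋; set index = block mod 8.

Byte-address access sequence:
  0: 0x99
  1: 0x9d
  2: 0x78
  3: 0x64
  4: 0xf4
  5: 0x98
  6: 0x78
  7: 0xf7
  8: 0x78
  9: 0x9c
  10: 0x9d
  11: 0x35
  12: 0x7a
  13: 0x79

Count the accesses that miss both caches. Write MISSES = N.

MISSES = 6

#0 0x99→b38/s6 MISS; vc=[]
#1 0x9d→b39/s7 MISS; vc=[]
#2 0x78→b30/s6 MISS; vc=[38]
#3 0x64→b25/s1 MISS; vc=[38]
#4 0xf4→b61/s5 MISS; vc=[38]
#5 0x98→b38/s6 VC-HIT; vc=[30]
#6 0x78→b30/s6 VC-HIT; vc=[38]
#7 0xf7→b61/s5 L1-HIT; vc=[38]
#8 0x78→b30/s6 L1-HIT; vc=[38]
#9 0x9c→b39/s7 L1-HIT; vc=[38]
#10 0x9d→b39/s7 L1-HIT; vc=[38]
#11 0x35→b13/s5 MISS; vc=[38,61]
#12 0x7a→b30/s6 L1-HIT; vc=[38,61]
#13 0x79→b30/s6 L1-HIT; vc=[38,61]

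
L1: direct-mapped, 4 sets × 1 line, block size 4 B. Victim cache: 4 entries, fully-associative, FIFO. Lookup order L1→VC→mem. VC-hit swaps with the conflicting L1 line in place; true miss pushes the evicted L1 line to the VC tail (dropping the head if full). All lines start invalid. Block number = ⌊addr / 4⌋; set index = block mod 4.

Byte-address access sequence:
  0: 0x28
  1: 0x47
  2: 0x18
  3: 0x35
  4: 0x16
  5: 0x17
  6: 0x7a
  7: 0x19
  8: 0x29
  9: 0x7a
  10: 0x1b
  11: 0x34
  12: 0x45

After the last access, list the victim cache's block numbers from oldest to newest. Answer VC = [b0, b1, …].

0: 0x28 (blk 10, set 2) → MISS  vc=[]
1: 0x47 (blk 17, set 1) → MISS  vc=[]
2: 0x18 (blk 6, set 2) → MISS  vc=[10]
3: 0x35 (blk 13, set 1) → MISS  vc=[10, 17]
4: 0x16 (blk 5, set 1) → MISS  vc=[10, 17, 13]
5: 0x17 (blk 5, set 1) → L1-HIT  vc=[10, 17, 13]
6: 0x7a (blk 30, set 2) → MISS  vc=[10, 17, 13, 6]
7: 0x19 (blk 6, set 2) → VC-HIT  vc=[10, 17, 13, 30]
8: 0x29 (blk 10, set 2) → VC-HIT  vc=[6, 17, 13, 30]
9: 0x7a (blk 30, set 2) → VC-HIT  vc=[6, 17, 13, 10]
10: 0x1b (blk 6, set 2) → VC-HIT  vc=[30, 17, 13, 10]
11: 0x34 (blk 13, set 1) → VC-HIT  vc=[30, 17, 5, 10]
12: 0x45 (blk 17, set 1) → VC-HIT  vc=[30, 13, 5, 10]

VC = [30, 13, 5, 10]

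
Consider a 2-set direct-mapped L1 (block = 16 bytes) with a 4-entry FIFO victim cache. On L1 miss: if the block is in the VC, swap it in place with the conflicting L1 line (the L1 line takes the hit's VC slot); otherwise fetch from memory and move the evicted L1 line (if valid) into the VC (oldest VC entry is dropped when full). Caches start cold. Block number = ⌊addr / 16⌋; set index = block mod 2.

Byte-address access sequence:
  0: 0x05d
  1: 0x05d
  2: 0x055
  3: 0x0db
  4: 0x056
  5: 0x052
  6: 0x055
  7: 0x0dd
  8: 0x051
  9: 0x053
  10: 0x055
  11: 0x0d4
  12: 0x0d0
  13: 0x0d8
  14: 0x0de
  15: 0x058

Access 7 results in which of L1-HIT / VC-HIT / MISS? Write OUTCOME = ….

#0 0x5d→b5/s1 MISS; vc=[]
#1 0x5d→b5/s1 L1-HIT; vc=[]
#2 0x55→b5/s1 L1-HIT; vc=[]
#3 0xdb→b13/s1 MISS; vc=[5]
#4 0x56→b5/s1 VC-HIT; vc=[13]
#5 0x52→b5/s1 L1-HIT; vc=[13]
#6 0x55→b5/s1 L1-HIT; vc=[13]
#7 0xdd→b13/s1 VC-HIT; vc=[5]
#8 0x51→b5/s1 VC-HIT; vc=[13]
#9 0x53→b5/s1 L1-HIT; vc=[13]
#10 0x55→b5/s1 L1-HIT; vc=[13]
#11 0xd4→b13/s1 VC-HIT; vc=[5]
#12 0xd0→b13/s1 L1-HIT; vc=[5]
#13 0xd8→b13/s1 L1-HIT; vc=[5]
#14 0xde→b13/s1 L1-HIT; vc=[5]
#15 0x58→b5/s1 VC-HIT; vc=[13]

OUTCOME = VC-HIT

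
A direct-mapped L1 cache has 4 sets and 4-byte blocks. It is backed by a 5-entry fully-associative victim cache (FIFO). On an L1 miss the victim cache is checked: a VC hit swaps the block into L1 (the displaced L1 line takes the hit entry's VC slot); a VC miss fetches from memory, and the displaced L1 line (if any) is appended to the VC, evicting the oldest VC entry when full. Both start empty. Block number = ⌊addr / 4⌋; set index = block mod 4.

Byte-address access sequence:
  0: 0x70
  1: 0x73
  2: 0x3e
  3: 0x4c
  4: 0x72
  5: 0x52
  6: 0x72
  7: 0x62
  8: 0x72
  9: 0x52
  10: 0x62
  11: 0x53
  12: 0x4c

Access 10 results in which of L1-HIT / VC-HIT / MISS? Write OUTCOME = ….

0: 0x70 (blk 28, set 0) → MISS  vc=[]
1: 0x73 (blk 28, set 0) → L1-HIT  vc=[]
2: 0x3e (blk 15, set 3) → MISS  vc=[]
3: 0x4c (blk 19, set 3) → MISS  vc=[15]
4: 0x72 (blk 28, set 0) → L1-HIT  vc=[15]
5: 0x52 (blk 20, set 0) → MISS  vc=[15, 28]
6: 0x72 (blk 28, set 0) → VC-HIT  vc=[15, 20]
7: 0x62 (blk 24, set 0) → MISS  vc=[15, 20, 28]
8: 0x72 (blk 28, set 0) → VC-HIT  vc=[15, 20, 24]
9: 0x52 (blk 20, set 0) → VC-HIT  vc=[15, 28, 24]
10: 0x62 (blk 24, set 0) → VC-HIT  vc=[15, 28, 20]
11: 0x53 (blk 20, set 0) → VC-HIT  vc=[15, 28, 24]
12: 0x4c (blk 19, set 3) → L1-HIT  vc=[15, 28, 24]

OUTCOME = VC-HIT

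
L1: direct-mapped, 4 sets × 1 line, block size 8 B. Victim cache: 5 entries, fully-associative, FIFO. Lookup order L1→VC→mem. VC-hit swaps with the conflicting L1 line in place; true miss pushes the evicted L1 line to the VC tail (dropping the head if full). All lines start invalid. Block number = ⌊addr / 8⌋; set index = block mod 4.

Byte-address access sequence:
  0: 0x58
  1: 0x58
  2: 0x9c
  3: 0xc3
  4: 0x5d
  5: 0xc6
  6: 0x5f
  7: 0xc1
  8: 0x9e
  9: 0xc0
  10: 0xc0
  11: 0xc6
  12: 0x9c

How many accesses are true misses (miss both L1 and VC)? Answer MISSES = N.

MISSES = 3

#0 0x58→b11/s3 MISS; vc=[]
#1 0x58→b11/s3 L1-HIT; vc=[]
#2 0x9c→b19/s3 MISS; vc=[11]
#3 0xc3→b24/s0 MISS; vc=[11]
#4 0x5d→b11/s3 VC-HIT; vc=[19]
#5 0xc6→b24/s0 L1-HIT; vc=[19]
#6 0x5f→b11/s3 L1-HIT; vc=[19]
#7 0xc1→b24/s0 L1-HIT; vc=[19]
#8 0x9e→b19/s3 VC-HIT; vc=[11]
#9 0xc0→b24/s0 L1-HIT; vc=[11]
#10 0xc0→b24/s0 L1-HIT; vc=[11]
#11 0xc6→b24/s0 L1-HIT; vc=[11]
#12 0x9c→b19/s3 L1-HIT; vc=[11]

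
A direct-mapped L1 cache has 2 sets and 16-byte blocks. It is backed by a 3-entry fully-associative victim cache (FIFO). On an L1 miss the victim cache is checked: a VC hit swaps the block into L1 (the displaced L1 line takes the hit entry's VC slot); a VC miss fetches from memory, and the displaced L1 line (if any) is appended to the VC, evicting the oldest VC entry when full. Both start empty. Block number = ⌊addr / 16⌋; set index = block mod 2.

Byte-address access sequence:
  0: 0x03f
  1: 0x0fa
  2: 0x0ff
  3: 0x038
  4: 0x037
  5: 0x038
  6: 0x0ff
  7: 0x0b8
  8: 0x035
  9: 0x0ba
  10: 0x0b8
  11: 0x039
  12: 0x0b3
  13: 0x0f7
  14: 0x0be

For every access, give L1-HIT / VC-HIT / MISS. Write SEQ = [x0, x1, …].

#0 0x3f→b3/s1 MISS; vc=[]
#1 0xfa→b15/s1 MISS; vc=[3]
#2 0xff→b15/s1 L1-HIT; vc=[3]
#3 0x38→b3/s1 VC-HIT; vc=[15]
#4 0x37→b3/s1 L1-HIT; vc=[15]
#5 0x38→b3/s1 L1-HIT; vc=[15]
#6 0xff→b15/s1 VC-HIT; vc=[3]
#7 0xb8→b11/s1 MISS; vc=[3,15]
#8 0x35→b3/s1 VC-HIT; vc=[11,15]
#9 0xba→b11/s1 VC-HIT; vc=[3,15]
#10 0xb8→b11/s1 L1-HIT; vc=[3,15]
#11 0x39→b3/s1 VC-HIT; vc=[11,15]
#12 0xb3→b11/s1 VC-HIT; vc=[3,15]
#13 0xf7→b15/s1 VC-HIT; vc=[3,11]
#14 0xbe→b11/s1 VC-HIT; vc=[3,15]

SEQ = [MISS, MISS, L1-HIT, VC-HIT, L1-HIT, L1-HIT, VC-HIT, MISS, VC-HIT, VC-HIT, L1-HIT, VC-HIT, VC-HIT, VC-HIT, VC-HIT]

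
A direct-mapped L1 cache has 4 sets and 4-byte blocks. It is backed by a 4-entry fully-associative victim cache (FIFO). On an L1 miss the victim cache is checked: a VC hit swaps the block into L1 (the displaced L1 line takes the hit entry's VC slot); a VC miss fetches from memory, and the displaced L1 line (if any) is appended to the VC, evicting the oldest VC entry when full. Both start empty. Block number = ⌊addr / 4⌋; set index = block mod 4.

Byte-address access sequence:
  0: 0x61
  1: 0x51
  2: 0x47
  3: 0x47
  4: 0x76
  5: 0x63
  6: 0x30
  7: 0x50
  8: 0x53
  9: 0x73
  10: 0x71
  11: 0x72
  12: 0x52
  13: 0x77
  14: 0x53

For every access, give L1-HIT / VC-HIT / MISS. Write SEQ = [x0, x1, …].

0: 0x61 (blk 24, set 0) → MISS  vc=[]
1: 0x51 (blk 20, set 0) → MISS  vc=[24]
2: 0x47 (blk 17, set 1) → MISS  vc=[24]
3: 0x47 (blk 17, set 1) → L1-HIT  vc=[24]
4: 0x76 (blk 29, set 1) → MISS  vc=[24, 17]
5: 0x63 (blk 24, set 0) → VC-HIT  vc=[20, 17]
6: 0x30 (blk 12, set 0) → MISS  vc=[20, 17, 24]
7: 0x50 (blk 20, set 0) → VC-HIT  vc=[12, 17, 24]
8: 0x53 (blk 20, set 0) → L1-HIT  vc=[12, 17, 24]
9: 0x73 (blk 28, set 0) → MISS  vc=[12, 17, 24, 20]
10: 0x71 (blk 28, set 0) → L1-HIT  vc=[12, 17, 24, 20]
11: 0x72 (blk 28, set 0) → L1-HIT  vc=[12, 17, 24, 20]
12: 0x52 (blk 20, set 0) → VC-HIT  vc=[12, 17, 24, 28]
13: 0x77 (blk 29, set 1) → L1-HIT  vc=[12, 17, 24, 28]
14: 0x53 (blk 20, set 0) → L1-HIT  vc=[12, 17, 24, 28]

SEQ = [MISS, MISS, MISS, L1-HIT, MISS, VC-HIT, MISS, VC-HIT, L1-HIT, MISS, L1-HIT, L1-HIT, VC-HIT, L1-HIT, L1-HIT]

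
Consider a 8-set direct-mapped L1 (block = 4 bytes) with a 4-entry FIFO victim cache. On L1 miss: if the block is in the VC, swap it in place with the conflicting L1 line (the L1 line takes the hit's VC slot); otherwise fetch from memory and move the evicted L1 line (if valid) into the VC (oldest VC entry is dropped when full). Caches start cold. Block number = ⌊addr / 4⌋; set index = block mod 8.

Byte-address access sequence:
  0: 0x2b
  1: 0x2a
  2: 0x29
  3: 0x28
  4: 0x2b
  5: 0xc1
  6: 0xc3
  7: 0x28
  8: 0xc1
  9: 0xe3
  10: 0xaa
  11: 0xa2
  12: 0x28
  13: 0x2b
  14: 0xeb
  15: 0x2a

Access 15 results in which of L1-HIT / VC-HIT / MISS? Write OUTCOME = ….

#0 0x2b→b10/s2 MISS; vc=[]
#1 0x2a→b10/s2 L1-HIT; vc=[]
#2 0x29→b10/s2 L1-HIT; vc=[]
#3 0x28→b10/s2 L1-HIT; vc=[]
#4 0x2b→b10/s2 L1-HIT; vc=[]
#5 0xc1→b48/s0 MISS; vc=[]
#6 0xc3→b48/s0 L1-HIT; vc=[]
#7 0x28→b10/s2 L1-HIT; vc=[]
#8 0xc1→b48/s0 L1-HIT; vc=[]
#9 0xe3→b56/s0 MISS; vc=[48]
#10 0xaa→b42/s2 MISS; vc=[48,10]
#11 0xa2→b40/s0 MISS; vc=[48,10,56]
#12 0x28→b10/s2 VC-HIT; vc=[48,42,56]
#13 0x2b→b10/s2 L1-HIT; vc=[48,42,56]
#14 0xeb→b58/s2 MISS; vc=[48,42,56,10]
#15 0x2a→b10/s2 VC-HIT; vc=[48,42,56,58]

OUTCOME = VC-HIT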